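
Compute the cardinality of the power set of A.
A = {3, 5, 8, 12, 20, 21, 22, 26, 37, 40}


Set A = {3, 5, 8, 12, 20, 21, 22, 26, 37, 40}
|A| = 10
The power set P(A) contains all subsets of A.
|P(A)| = 2^|A| = 2^10 = 1024

1024


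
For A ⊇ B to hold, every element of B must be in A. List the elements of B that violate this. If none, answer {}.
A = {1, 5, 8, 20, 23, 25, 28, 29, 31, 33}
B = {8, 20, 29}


Set A = {1, 5, 8, 20, 23, 25, 28, 29, 31, 33}
Set B = {8, 20, 29}
Check each element of B against A:
8 ∈ A, 20 ∈ A, 29 ∈ A
Elements of B not in A: {}

{}


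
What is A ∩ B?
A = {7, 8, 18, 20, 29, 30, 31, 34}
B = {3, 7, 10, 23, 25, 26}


Set A = {7, 8, 18, 20, 29, 30, 31, 34}
Set B = {3, 7, 10, 23, 25, 26}
A ∩ B includes only elements in both sets.
Check each element of A against B:
7 ✓, 8 ✗, 18 ✗, 20 ✗, 29 ✗, 30 ✗, 31 ✗, 34 ✗
A ∩ B = {7}

{7}


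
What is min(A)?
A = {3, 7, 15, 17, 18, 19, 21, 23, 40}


Set A = {3, 7, 15, 17, 18, 19, 21, 23, 40}
Elements in ascending order: 3, 7, 15, 17, 18, 19, 21, 23, 40
The smallest element is 3.

3


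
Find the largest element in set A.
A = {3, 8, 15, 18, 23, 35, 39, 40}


Set A = {3, 8, 15, 18, 23, 35, 39, 40}
Elements in ascending order: 3, 8, 15, 18, 23, 35, 39, 40
The largest element is 40.

40


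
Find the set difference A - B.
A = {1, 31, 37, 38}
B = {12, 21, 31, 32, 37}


Set A = {1, 31, 37, 38}
Set B = {12, 21, 31, 32, 37}
A \ B includes elements in A that are not in B.
Check each element of A:
1 (not in B, keep), 31 (in B, remove), 37 (in B, remove), 38 (not in B, keep)
A \ B = {1, 38}

{1, 38}


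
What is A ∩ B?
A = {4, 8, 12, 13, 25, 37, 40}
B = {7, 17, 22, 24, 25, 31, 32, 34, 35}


Set A = {4, 8, 12, 13, 25, 37, 40}
Set B = {7, 17, 22, 24, 25, 31, 32, 34, 35}
A ∩ B includes only elements in both sets.
Check each element of A against B:
4 ✗, 8 ✗, 12 ✗, 13 ✗, 25 ✓, 37 ✗, 40 ✗
A ∩ B = {25}

{25}


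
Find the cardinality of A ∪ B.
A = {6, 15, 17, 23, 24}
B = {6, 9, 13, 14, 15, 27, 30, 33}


Set A = {6, 15, 17, 23, 24}, |A| = 5
Set B = {6, 9, 13, 14, 15, 27, 30, 33}, |B| = 8
A ∩ B = {6, 15}, |A ∩ B| = 2
|A ∪ B| = |A| + |B| - |A ∩ B| = 5 + 8 - 2 = 11

11


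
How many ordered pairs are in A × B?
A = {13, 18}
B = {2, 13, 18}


Set A = {13, 18} has 2 elements.
Set B = {2, 13, 18} has 3 elements.
|A × B| = |A| × |B| = 2 × 3 = 6

6


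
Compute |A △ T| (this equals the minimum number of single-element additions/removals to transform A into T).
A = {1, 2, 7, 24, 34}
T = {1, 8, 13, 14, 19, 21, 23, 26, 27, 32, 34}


Set A = {1, 2, 7, 24, 34}
Set T = {1, 8, 13, 14, 19, 21, 23, 26, 27, 32, 34}
Elements to remove from A (in A, not in T): {2, 7, 24} → 3 removals
Elements to add to A (in T, not in A): {8, 13, 14, 19, 21, 23, 26, 27, 32} → 9 additions
Total edits = 3 + 9 = 12

12


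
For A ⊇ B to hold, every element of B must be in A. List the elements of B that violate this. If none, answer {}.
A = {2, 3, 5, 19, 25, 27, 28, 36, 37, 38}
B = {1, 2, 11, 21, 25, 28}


Set A = {2, 3, 5, 19, 25, 27, 28, 36, 37, 38}
Set B = {1, 2, 11, 21, 25, 28}
Check each element of B against A:
1 ∉ A (include), 2 ∈ A, 11 ∉ A (include), 21 ∉ A (include), 25 ∈ A, 28 ∈ A
Elements of B not in A: {1, 11, 21}

{1, 11, 21}


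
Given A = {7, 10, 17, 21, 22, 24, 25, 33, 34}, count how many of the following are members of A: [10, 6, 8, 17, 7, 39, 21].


Set A = {7, 10, 17, 21, 22, 24, 25, 33, 34}
Candidates: [10, 6, 8, 17, 7, 39, 21]
Check each candidate:
10 ∈ A, 6 ∉ A, 8 ∉ A, 17 ∈ A, 7 ∈ A, 39 ∉ A, 21 ∈ A
Count of candidates in A: 4

4


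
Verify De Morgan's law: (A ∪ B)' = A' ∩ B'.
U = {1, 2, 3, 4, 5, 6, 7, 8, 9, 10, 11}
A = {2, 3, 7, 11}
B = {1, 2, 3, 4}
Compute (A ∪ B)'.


U = {1, 2, 3, 4, 5, 6, 7, 8, 9, 10, 11}
A = {2, 3, 7, 11}, B = {1, 2, 3, 4}
A ∪ B = {1, 2, 3, 4, 7, 11}
(A ∪ B)' = U \ (A ∪ B) = {5, 6, 8, 9, 10}
Verification via A' ∩ B': A' = {1, 4, 5, 6, 8, 9, 10}, B' = {5, 6, 7, 8, 9, 10, 11}
A' ∩ B' = {5, 6, 8, 9, 10} ✓

{5, 6, 8, 9, 10}


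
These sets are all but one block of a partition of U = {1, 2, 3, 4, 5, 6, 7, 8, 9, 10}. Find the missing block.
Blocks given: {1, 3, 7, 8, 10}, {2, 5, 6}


U = {1, 2, 3, 4, 5, 6, 7, 8, 9, 10}
Shown blocks: {1, 3, 7, 8, 10}, {2, 5, 6}
A partition's blocks are pairwise disjoint and cover U, so the missing block = U \ (union of shown blocks).
Union of shown blocks: {1, 2, 3, 5, 6, 7, 8, 10}
Missing block = U \ (union) = {4, 9}

{4, 9}


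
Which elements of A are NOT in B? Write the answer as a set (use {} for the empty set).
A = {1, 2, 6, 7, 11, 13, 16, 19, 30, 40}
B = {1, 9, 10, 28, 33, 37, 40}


Set A = {1, 2, 6, 7, 11, 13, 16, 19, 30, 40}
Set B = {1, 9, 10, 28, 33, 37, 40}
Check each element of A against B:
1 ∈ B, 2 ∉ B (include), 6 ∉ B (include), 7 ∉ B (include), 11 ∉ B (include), 13 ∉ B (include), 16 ∉ B (include), 19 ∉ B (include), 30 ∉ B (include), 40 ∈ B
Elements of A not in B: {2, 6, 7, 11, 13, 16, 19, 30}

{2, 6, 7, 11, 13, 16, 19, 30}


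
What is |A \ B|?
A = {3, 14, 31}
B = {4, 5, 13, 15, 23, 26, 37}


Set A = {3, 14, 31}
Set B = {4, 5, 13, 15, 23, 26, 37}
A \ B = {3, 14, 31}
|A \ B| = 3

3


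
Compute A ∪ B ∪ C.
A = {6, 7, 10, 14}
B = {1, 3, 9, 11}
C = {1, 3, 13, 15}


Set A = {6, 7, 10, 14}
Set B = {1, 3, 9, 11}
Set C = {1, 3, 13, 15}
First, A ∪ B = {1, 3, 6, 7, 9, 10, 11, 14}
Then, (A ∪ B) ∪ C = {1, 3, 6, 7, 9, 10, 11, 13, 14, 15}

{1, 3, 6, 7, 9, 10, 11, 13, 14, 15}


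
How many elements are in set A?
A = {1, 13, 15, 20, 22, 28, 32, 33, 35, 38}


Set A = {1, 13, 15, 20, 22, 28, 32, 33, 35, 38}
Listing elements: 1, 13, 15, 20, 22, 28, 32, 33, 35, 38
Counting: 10 elements
|A| = 10

10


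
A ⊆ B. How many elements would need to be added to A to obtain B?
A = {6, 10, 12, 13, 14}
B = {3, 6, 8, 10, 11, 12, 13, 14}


Set A = {6, 10, 12, 13, 14}, |A| = 5
Set B = {3, 6, 8, 10, 11, 12, 13, 14}, |B| = 8
Since A ⊆ B: B \ A = {3, 8, 11}
|B| - |A| = 8 - 5 = 3

3


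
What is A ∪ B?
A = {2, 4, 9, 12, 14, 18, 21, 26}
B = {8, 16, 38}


Set A = {2, 4, 9, 12, 14, 18, 21, 26}
Set B = {8, 16, 38}
A ∪ B includes all elements in either set.
Elements from A: {2, 4, 9, 12, 14, 18, 21, 26}
Elements from B not already included: {8, 16, 38}
A ∪ B = {2, 4, 8, 9, 12, 14, 16, 18, 21, 26, 38}

{2, 4, 8, 9, 12, 14, 16, 18, 21, 26, 38}


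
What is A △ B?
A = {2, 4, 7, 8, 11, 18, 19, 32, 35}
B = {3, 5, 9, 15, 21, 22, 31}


Set A = {2, 4, 7, 8, 11, 18, 19, 32, 35}
Set B = {3, 5, 9, 15, 21, 22, 31}
A △ B = (A \ B) ∪ (B \ A)
Elements in A but not B: {2, 4, 7, 8, 11, 18, 19, 32, 35}
Elements in B but not A: {3, 5, 9, 15, 21, 22, 31}
A △ B = {2, 3, 4, 5, 7, 8, 9, 11, 15, 18, 19, 21, 22, 31, 32, 35}

{2, 3, 4, 5, 7, 8, 9, 11, 15, 18, 19, 21, 22, 31, 32, 35}


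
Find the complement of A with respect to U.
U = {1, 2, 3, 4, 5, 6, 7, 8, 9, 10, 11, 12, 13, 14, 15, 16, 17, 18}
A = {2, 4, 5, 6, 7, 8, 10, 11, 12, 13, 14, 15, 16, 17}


Universal set U = {1, 2, 3, 4, 5, 6, 7, 8, 9, 10, 11, 12, 13, 14, 15, 16, 17, 18}
Set A = {2, 4, 5, 6, 7, 8, 10, 11, 12, 13, 14, 15, 16, 17}
A' = U \ A = elements in U but not in A
Checking each element of U:
1 (not in A, include), 2 (in A, exclude), 3 (not in A, include), 4 (in A, exclude), 5 (in A, exclude), 6 (in A, exclude), 7 (in A, exclude), 8 (in A, exclude), 9 (not in A, include), 10 (in A, exclude), 11 (in A, exclude), 12 (in A, exclude), 13 (in A, exclude), 14 (in A, exclude), 15 (in A, exclude), 16 (in A, exclude), 17 (in A, exclude), 18 (not in A, include)
A' = {1, 3, 9, 18}

{1, 3, 9, 18}


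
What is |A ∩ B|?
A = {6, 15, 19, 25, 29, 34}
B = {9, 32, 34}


Set A = {6, 15, 19, 25, 29, 34}
Set B = {9, 32, 34}
A ∩ B = {34}
|A ∩ B| = 1

1


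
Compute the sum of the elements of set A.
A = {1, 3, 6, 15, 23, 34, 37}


Set A = {1, 3, 6, 15, 23, 34, 37}
Sum = 1 + 3 + 6 + 15 + 23 + 34 + 37 = 119

119


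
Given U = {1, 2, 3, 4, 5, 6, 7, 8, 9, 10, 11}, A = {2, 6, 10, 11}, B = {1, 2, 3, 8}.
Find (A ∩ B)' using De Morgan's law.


U = {1, 2, 3, 4, 5, 6, 7, 8, 9, 10, 11}
A = {2, 6, 10, 11}, B = {1, 2, 3, 8}
A ∩ B = {2}
(A ∩ B)' = U \ (A ∩ B) = {1, 3, 4, 5, 6, 7, 8, 9, 10, 11}
Verification via A' ∪ B': A' = {1, 3, 4, 5, 7, 8, 9}, B' = {4, 5, 6, 7, 9, 10, 11}
A' ∪ B' = {1, 3, 4, 5, 6, 7, 8, 9, 10, 11} ✓

{1, 3, 4, 5, 6, 7, 8, 9, 10, 11}


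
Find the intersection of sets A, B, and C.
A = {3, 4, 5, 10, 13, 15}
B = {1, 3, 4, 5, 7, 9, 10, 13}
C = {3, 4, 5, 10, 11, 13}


Set A = {3, 4, 5, 10, 13, 15}
Set B = {1, 3, 4, 5, 7, 9, 10, 13}
Set C = {3, 4, 5, 10, 11, 13}
First, A ∩ B = {3, 4, 5, 10, 13}
Then, (A ∩ B) ∩ C = {3, 4, 5, 10, 13}

{3, 4, 5, 10, 13}


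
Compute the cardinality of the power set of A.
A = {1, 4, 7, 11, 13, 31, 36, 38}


Set A = {1, 4, 7, 11, 13, 31, 36, 38}
|A| = 8
The power set P(A) contains all subsets of A.
|P(A)| = 2^|A| = 2^8 = 256

256


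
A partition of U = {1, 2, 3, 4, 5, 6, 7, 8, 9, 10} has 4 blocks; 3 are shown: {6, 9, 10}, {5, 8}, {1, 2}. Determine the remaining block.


U = {1, 2, 3, 4, 5, 6, 7, 8, 9, 10}
Shown blocks: {6, 9, 10}, {5, 8}, {1, 2}
A partition's blocks are pairwise disjoint and cover U, so the missing block = U \ (union of shown blocks).
Union of shown blocks: {1, 2, 5, 6, 8, 9, 10}
Missing block = U \ (union) = {3, 4, 7}

{3, 4, 7}


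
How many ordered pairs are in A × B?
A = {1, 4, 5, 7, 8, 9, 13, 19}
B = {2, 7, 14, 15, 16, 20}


Set A = {1, 4, 5, 7, 8, 9, 13, 19} has 8 elements.
Set B = {2, 7, 14, 15, 16, 20} has 6 elements.
|A × B| = |A| × |B| = 8 × 6 = 48

48


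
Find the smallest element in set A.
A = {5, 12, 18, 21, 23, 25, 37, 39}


Set A = {5, 12, 18, 21, 23, 25, 37, 39}
Elements in ascending order: 5, 12, 18, 21, 23, 25, 37, 39
The smallest element is 5.

5


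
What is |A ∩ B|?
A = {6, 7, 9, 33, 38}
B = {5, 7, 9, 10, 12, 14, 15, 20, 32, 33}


Set A = {6, 7, 9, 33, 38}
Set B = {5, 7, 9, 10, 12, 14, 15, 20, 32, 33}
A ∩ B = {7, 9, 33}
|A ∩ B| = 3

3


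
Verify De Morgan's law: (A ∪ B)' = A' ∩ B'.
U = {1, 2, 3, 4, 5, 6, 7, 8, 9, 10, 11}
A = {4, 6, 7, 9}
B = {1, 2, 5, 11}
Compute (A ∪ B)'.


U = {1, 2, 3, 4, 5, 6, 7, 8, 9, 10, 11}
A = {4, 6, 7, 9}, B = {1, 2, 5, 11}
A ∪ B = {1, 2, 4, 5, 6, 7, 9, 11}
(A ∪ B)' = U \ (A ∪ B) = {3, 8, 10}
Verification via A' ∩ B': A' = {1, 2, 3, 5, 8, 10, 11}, B' = {3, 4, 6, 7, 8, 9, 10}
A' ∩ B' = {3, 8, 10} ✓

{3, 8, 10}


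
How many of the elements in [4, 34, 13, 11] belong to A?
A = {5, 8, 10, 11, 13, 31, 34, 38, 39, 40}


Set A = {5, 8, 10, 11, 13, 31, 34, 38, 39, 40}
Candidates: [4, 34, 13, 11]
Check each candidate:
4 ∉ A, 34 ∈ A, 13 ∈ A, 11 ∈ A
Count of candidates in A: 3

3


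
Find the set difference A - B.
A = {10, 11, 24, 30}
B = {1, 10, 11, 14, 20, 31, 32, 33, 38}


Set A = {10, 11, 24, 30}
Set B = {1, 10, 11, 14, 20, 31, 32, 33, 38}
A \ B includes elements in A that are not in B.
Check each element of A:
10 (in B, remove), 11 (in B, remove), 24 (not in B, keep), 30 (not in B, keep)
A \ B = {24, 30}

{24, 30}


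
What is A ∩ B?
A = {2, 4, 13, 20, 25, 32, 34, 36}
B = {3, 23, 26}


Set A = {2, 4, 13, 20, 25, 32, 34, 36}
Set B = {3, 23, 26}
A ∩ B includes only elements in both sets.
Check each element of A against B:
2 ✗, 4 ✗, 13 ✗, 20 ✗, 25 ✗, 32 ✗, 34 ✗, 36 ✗
A ∩ B = {}

{}


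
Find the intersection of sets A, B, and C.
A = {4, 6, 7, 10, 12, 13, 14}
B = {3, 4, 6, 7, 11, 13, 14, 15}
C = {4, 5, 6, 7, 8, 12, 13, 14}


Set A = {4, 6, 7, 10, 12, 13, 14}
Set B = {3, 4, 6, 7, 11, 13, 14, 15}
Set C = {4, 5, 6, 7, 8, 12, 13, 14}
First, A ∩ B = {4, 6, 7, 13, 14}
Then, (A ∩ B) ∩ C = {4, 6, 7, 13, 14}

{4, 6, 7, 13, 14}


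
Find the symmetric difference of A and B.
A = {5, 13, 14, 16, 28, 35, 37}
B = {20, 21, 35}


Set A = {5, 13, 14, 16, 28, 35, 37}
Set B = {20, 21, 35}
A △ B = (A \ B) ∪ (B \ A)
Elements in A but not B: {5, 13, 14, 16, 28, 37}
Elements in B but not A: {20, 21}
A △ B = {5, 13, 14, 16, 20, 21, 28, 37}

{5, 13, 14, 16, 20, 21, 28, 37}


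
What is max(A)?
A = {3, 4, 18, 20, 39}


Set A = {3, 4, 18, 20, 39}
Elements in ascending order: 3, 4, 18, 20, 39
The largest element is 39.

39


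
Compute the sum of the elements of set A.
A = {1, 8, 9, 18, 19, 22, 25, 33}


Set A = {1, 8, 9, 18, 19, 22, 25, 33}
Sum = 1 + 8 + 9 + 18 + 19 + 22 + 25 + 33 = 135

135


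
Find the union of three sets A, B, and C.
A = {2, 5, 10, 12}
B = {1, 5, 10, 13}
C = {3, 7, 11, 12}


Set A = {2, 5, 10, 12}
Set B = {1, 5, 10, 13}
Set C = {3, 7, 11, 12}
First, A ∪ B = {1, 2, 5, 10, 12, 13}
Then, (A ∪ B) ∪ C = {1, 2, 3, 5, 7, 10, 11, 12, 13}

{1, 2, 3, 5, 7, 10, 11, 12, 13}


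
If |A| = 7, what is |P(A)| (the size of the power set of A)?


The set has 7 elements.
The power set contains all possible subsets.
|P(A)| = 2^|A| = 2^7 = 128

128


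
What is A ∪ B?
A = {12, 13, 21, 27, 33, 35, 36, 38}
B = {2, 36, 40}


Set A = {12, 13, 21, 27, 33, 35, 36, 38}
Set B = {2, 36, 40}
A ∪ B includes all elements in either set.
Elements from A: {12, 13, 21, 27, 33, 35, 36, 38}
Elements from B not already included: {2, 40}
A ∪ B = {2, 12, 13, 21, 27, 33, 35, 36, 38, 40}

{2, 12, 13, 21, 27, 33, 35, 36, 38, 40}


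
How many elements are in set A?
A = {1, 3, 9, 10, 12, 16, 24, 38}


Set A = {1, 3, 9, 10, 12, 16, 24, 38}
Listing elements: 1, 3, 9, 10, 12, 16, 24, 38
Counting: 8 elements
|A| = 8

8


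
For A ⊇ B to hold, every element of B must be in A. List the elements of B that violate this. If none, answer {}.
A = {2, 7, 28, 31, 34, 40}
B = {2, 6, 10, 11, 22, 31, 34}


Set A = {2, 7, 28, 31, 34, 40}
Set B = {2, 6, 10, 11, 22, 31, 34}
Check each element of B against A:
2 ∈ A, 6 ∉ A (include), 10 ∉ A (include), 11 ∉ A (include), 22 ∉ A (include), 31 ∈ A, 34 ∈ A
Elements of B not in A: {6, 10, 11, 22}

{6, 10, 11, 22}


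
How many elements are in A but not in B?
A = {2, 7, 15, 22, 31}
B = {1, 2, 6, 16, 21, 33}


Set A = {2, 7, 15, 22, 31}
Set B = {1, 2, 6, 16, 21, 33}
A \ B = {7, 15, 22, 31}
|A \ B| = 4

4


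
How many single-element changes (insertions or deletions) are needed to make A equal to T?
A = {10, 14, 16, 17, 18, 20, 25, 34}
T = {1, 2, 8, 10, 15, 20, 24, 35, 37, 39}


Set A = {10, 14, 16, 17, 18, 20, 25, 34}
Set T = {1, 2, 8, 10, 15, 20, 24, 35, 37, 39}
Elements to remove from A (in A, not in T): {14, 16, 17, 18, 25, 34} → 6 removals
Elements to add to A (in T, not in A): {1, 2, 8, 15, 24, 35, 37, 39} → 8 additions
Total edits = 6 + 8 = 14

14


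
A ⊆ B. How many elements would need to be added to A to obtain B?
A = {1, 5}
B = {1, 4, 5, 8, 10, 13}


Set A = {1, 5}, |A| = 2
Set B = {1, 4, 5, 8, 10, 13}, |B| = 6
Since A ⊆ B: B \ A = {4, 8, 10, 13}
|B| - |A| = 6 - 2 = 4

4


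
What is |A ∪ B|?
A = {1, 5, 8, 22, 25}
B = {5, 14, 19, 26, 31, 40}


Set A = {1, 5, 8, 22, 25}, |A| = 5
Set B = {5, 14, 19, 26, 31, 40}, |B| = 6
A ∩ B = {5}, |A ∩ B| = 1
|A ∪ B| = |A| + |B| - |A ∩ B| = 5 + 6 - 1 = 10

10


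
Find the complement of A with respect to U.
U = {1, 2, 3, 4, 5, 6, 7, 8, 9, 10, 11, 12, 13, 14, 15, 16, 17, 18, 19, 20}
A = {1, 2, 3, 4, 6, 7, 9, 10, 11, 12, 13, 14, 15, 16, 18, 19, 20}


Universal set U = {1, 2, 3, 4, 5, 6, 7, 8, 9, 10, 11, 12, 13, 14, 15, 16, 17, 18, 19, 20}
Set A = {1, 2, 3, 4, 6, 7, 9, 10, 11, 12, 13, 14, 15, 16, 18, 19, 20}
A' = U \ A = elements in U but not in A
Checking each element of U:
1 (in A, exclude), 2 (in A, exclude), 3 (in A, exclude), 4 (in A, exclude), 5 (not in A, include), 6 (in A, exclude), 7 (in A, exclude), 8 (not in A, include), 9 (in A, exclude), 10 (in A, exclude), 11 (in A, exclude), 12 (in A, exclude), 13 (in A, exclude), 14 (in A, exclude), 15 (in A, exclude), 16 (in A, exclude), 17 (not in A, include), 18 (in A, exclude), 19 (in A, exclude), 20 (in A, exclude)
A' = {5, 8, 17}

{5, 8, 17}


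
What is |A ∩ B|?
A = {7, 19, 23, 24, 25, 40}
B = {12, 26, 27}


Set A = {7, 19, 23, 24, 25, 40}
Set B = {12, 26, 27}
A ∩ B = {}
|A ∩ B| = 0

0


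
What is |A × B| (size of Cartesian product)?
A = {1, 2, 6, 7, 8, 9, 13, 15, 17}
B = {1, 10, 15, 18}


Set A = {1, 2, 6, 7, 8, 9, 13, 15, 17} has 9 elements.
Set B = {1, 10, 15, 18} has 4 elements.
|A × B| = |A| × |B| = 9 × 4 = 36

36


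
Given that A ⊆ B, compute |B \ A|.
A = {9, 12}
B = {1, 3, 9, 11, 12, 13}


Set A = {9, 12}, |A| = 2
Set B = {1, 3, 9, 11, 12, 13}, |B| = 6
Since A ⊆ B: B \ A = {1, 3, 11, 13}
|B| - |A| = 6 - 2 = 4

4


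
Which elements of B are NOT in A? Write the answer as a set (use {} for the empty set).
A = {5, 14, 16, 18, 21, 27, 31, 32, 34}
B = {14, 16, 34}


Set A = {5, 14, 16, 18, 21, 27, 31, 32, 34}
Set B = {14, 16, 34}
Check each element of B against A:
14 ∈ A, 16 ∈ A, 34 ∈ A
Elements of B not in A: {}

{}


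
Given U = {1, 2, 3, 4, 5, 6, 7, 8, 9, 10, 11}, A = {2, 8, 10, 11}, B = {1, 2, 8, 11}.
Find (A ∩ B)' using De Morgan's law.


U = {1, 2, 3, 4, 5, 6, 7, 8, 9, 10, 11}
A = {2, 8, 10, 11}, B = {1, 2, 8, 11}
A ∩ B = {2, 8, 11}
(A ∩ B)' = U \ (A ∩ B) = {1, 3, 4, 5, 6, 7, 9, 10}
Verification via A' ∪ B': A' = {1, 3, 4, 5, 6, 7, 9}, B' = {3, 4, 5, 6, 7, 9, 10}
A' ∪ B' = {1, 3, 4, 5, 6, 7, 9, 10} ✓

{1, 3, 4, 5, 6, 7, 9, 10}


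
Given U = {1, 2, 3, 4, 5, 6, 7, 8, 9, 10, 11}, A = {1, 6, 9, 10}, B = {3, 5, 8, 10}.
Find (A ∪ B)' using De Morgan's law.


U = {1, 2, 3, 4, 5, 6, 7, 8, 9, 10, 11}
A = {1, 6, 9, 10}, B = {3, 5, 8, 10}
A ∪ B = {1, 3, 5, 6, 8, 9, 10}
(A ∪ B)' = U \ (A ∪ B) = {2, 4, 7, 11}
Verification via A' ∩ B': A' = {2, 3, 4, 5, 7, 8, 11}, B' = {1, 2, 4, 6, 7, 9, 11}
A' ∩ B' = {2, 4, 7, 11} ✓

{2, 4, 7, 11}


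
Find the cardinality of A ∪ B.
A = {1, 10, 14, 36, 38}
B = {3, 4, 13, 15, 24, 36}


Set A = {1, 10, 14, 36, 38}, |A| = 5
Set B = {3, 4, 13, 15, 24, 36}, |B| = 6
A ∩ B = {36}, |A ∩ B| = 1
|A ∪ B| = |A| + |B| - |A ∩ B| = 5 + 6 - 1 = 10

10


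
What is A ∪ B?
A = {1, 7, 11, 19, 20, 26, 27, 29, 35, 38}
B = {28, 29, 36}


Set A = {1, 7, 11, 19, 20, 26, 27, 29, 35, 38}
Set B = {28, 29, 36}
A ∪ B includes all elements in either set.
Elements from A: {1, 7, 11, 19, 20, 26, 27, 29, 35, 38}
Elements from B not already included: {28, 36}
A ∪ B = {1, 7, 11, 19, 20, 26, 27, 28, 29, 35, 36, 38}

{1, 7, 11, 19, 20, 26, 27, 28, 29, 35, 36, 38}


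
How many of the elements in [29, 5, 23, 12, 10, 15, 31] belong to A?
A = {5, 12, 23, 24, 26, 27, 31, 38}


Set A = {5, 12, 23, 24, 26, 27, 31, 38}
Candidates: [29, 5, 23, 12, 10, 15, 31]
Check each candidate:
29 ∉ A, 5 ∈ A, 23 ∈ A, 12 ∈ A, 10 ∉ A, 15 ∉ A, 31 ∈ A
Count of candidates in A: 4

4


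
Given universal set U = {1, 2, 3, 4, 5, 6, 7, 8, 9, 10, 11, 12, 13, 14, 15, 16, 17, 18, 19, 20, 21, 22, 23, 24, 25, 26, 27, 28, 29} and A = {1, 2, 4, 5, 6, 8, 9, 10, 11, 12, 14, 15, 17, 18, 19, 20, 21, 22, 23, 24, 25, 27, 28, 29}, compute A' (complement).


Universal set U = {1, 2, 3, 4, 5, 6, 7, 8, 9, 10, 11, 12, 13, 14, 15, 16, 17, 18, 19, 20, 21, 22, 23, 24, 25, 26, 27, 28, 29}
Set A = {1, 2, 4, 5, 6, 8, 9, 10, 11, 12, 14, 15, 17, 18, 19, 20, 21, 22, 23, 24, 25, 27, 28, 29}
A' = U \ A = elements in U but not in A
Checking each element of U:
1 (in A, exclude), 2 (in A, exclude), 3 (not in A, include), 4 (in A, exclude), 5 (in A, exclude), 6 (in A, exclude), 7 (not in A, include), 8 (in A, exclude), 9 (in A, exclude), 10 (in A, exclude), 11 (in A, exclude), 12 (in A, exclude), 13 (not in A, include), 14 (in A, exclude), 15 (in A, exclude), 16 (not in A, include), 17 (in A, exclude), 18 (in A, exclude), 19 (in A, exclude), 20 (in A, exclude), 21 (in A, exclude), 22 (in A, exclude), 23 (in A, exclude), 24 (in A, exclude), 25 (in A, exclude), 26 (not in A, include), 27 (in A, exclude), 28 (in A, exclude), 29 (in A, exclude)
A' = {3, 7, 13, 16, 26}

{3, 7, 13, 16, 26}


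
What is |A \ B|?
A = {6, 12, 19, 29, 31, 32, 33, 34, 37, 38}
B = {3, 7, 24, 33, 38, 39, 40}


Set A = {6, 12, 19, 29, 31, 32, 33, 34, 37, 38}
Set B = {3, 7, 24, 33, 38, 39, 40}
A \ B = {6, 12, 19, 29, 31, 32, 34, 37}
|A \ B| = 8

8


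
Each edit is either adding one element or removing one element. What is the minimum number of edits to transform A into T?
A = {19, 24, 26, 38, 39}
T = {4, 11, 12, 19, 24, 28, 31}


Set A = {19, 24, 26, 38, 39}
Set T = {4, 11, 12, 19, 24, 28, 31}
Elements to remove from A (in A, not in T): {26, 38, 39} → 3 removals
Elements to add to A (in T, not in A): {4, 11, 12, 28, 31} → 5 additions
Total edits = 3 + 5 = 8

8


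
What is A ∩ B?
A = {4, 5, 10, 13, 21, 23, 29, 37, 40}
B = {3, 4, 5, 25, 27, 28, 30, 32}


Set A = {4, 5, 10, 13, 21, 23, 29, 37, 40}
Set B = {3, 4, 5, 25, 27, 28, 30, 32}
A ∩ B includes only elements in both sets.
Check each element of A against B:
4 ✓, 5 ✓, 10 ✗, 13 ✗, 21 ✗, 23 ✗, 29 ✗, 37 ✗, 40 ✗
A ∩ B = {4, 5}

{4, 5}


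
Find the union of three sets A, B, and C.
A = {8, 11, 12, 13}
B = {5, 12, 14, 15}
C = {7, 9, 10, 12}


Set A = {8, 11, 12, 13}
Set B = {5, 12, 14, 15}
Set C = {7, 9, 10, 12}
First, A ∪ B = {5, 8, 11, 12, 13, 14, 15}
Then, (A ∪ B) ∪ C = {5, 7, 8, 9, 10, 11, 12, 13, 14, 15}

{5, 7, 8, 9, 10, 11, 12, 13, 14, 15}


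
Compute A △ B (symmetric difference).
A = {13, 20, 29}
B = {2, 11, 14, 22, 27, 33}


Set A = {13, 20, 29}
Set B = {2, 11, 14, 22, 27, 33}
A △ B = (A \ B) ∪ (B \ A)
Elements in A but not B: {13, 20, 29}
Elements in B but not A: {2, 11, 14, 22, 27, 33}
A △ B = {2, 11, 13, 14, 20, 22, 27, 29, 33}

{2, 11, 13, 14, 20, 22, 27, 29, 33}


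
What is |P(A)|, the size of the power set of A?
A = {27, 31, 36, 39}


Set A = {27, 31, 36, 39}
|A| = 4
The power set P(A) contains all subsets of A.
|P(A)| = 2^|A| = 2^4 = 16

16


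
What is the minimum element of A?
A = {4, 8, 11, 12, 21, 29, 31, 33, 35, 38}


Set A = {4, 8, 11, 12, 21, 29, 31, 33, 35, 38}
Elements in ascending order: 4, 8, 11, 12, 21, 29, 31, 33, 35, 38
The smallest element is 4.

4


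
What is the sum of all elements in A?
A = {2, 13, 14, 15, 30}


Set A = {2, 13, 14, 15, 30}
Sum = 2 + 13 + 14 + 15 + 30 = 74

74


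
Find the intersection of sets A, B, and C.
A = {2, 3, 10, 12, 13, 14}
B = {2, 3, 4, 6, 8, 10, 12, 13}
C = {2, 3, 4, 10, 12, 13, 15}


Set A = {2, 3, 10, 12, 13, 14}
Set B = {2, 3, 4, 6, 8, 10, 12, 13}
Set C = {2, 3, 4, 10, 12, 13, 15}
First, A ∩ B = {2, 3, 10, 12, 13}
Then, (A ∩ B) ∩ C = {2, 3, 10, 12, 13}

{2, 3, 10, 12, 13}


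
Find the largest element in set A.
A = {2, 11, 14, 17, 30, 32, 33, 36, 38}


Set A = {2, 11, 14, 17, 30, 32, 33, 36, 38}
Elements in ascending order: 2, 11, 14, 17, 30, 32, 33, 36, 38
The largest element is 38.

38


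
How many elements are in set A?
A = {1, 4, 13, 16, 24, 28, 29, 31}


Set A = {1, 4, 13, 16, 24, 28, 29, 31}
Listing elements: 1, 4, 13, 16, 24, 28, 29, 31
Counting: 8 elements
|A| = 8

8


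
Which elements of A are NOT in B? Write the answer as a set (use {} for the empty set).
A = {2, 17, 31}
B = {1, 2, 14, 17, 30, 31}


Set A = {2, 17, 31}
Set B = {1, 2, 14, 17, 30, 31}
Check each element of A against B:
2 ∈ B, 17 ∈ B, 31 ∈ B
Elements of A not in B: {}

{}


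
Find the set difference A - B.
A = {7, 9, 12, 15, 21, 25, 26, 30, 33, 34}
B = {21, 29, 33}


Set A = {7, 9, 12, 15, 21, 25, 26, 30, 33, 34}
Set B = {21, 29, 33}
A \ B includes elements in A that are not in B.
Check each element of A:
7 (not in B, keep), 9 (not in B, keep), 12 (not in B, keep), 15 (not in B, keep), 21 (in B, remove), 25 (not in B, keep), 26 (not in B, keep), 30 (not in B, keep), 33 (in B, remove), 34 (not in B, keep)
A \ B = {7, 9, 12, 15, 25, 26, 30, 34}

{7, 9, 12, 15, 25, 26, 30, 34}


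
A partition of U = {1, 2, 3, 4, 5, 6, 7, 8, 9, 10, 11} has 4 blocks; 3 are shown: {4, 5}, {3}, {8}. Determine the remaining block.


U = {1, 2, 3, 4, 5, 6, 7, 8, 9, 10, 11}
Shown blocks: {4, 5}, {3}, {8}
A partition's blocks are pairwise disjoint and cover U, so the missing block = U \ (union of shown blocks).
Union of shown blocks: {3, 4, 5, 8}
Missing block = U \ (union) = {1, 2, 6, 7, 9, 10, 11}

{1, 2, 6, 7, 9, 10, 11}


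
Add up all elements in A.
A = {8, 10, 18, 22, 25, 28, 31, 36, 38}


Set A = {8, 10, 18, 22, 25, 28, 31, 36, 38}
Sum = 8 + 10 + 18 + 22 + 25 + 28 + 31 + 36 + 38 = 216

216


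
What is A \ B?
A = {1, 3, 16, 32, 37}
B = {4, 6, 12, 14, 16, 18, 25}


Set A = {1, 3, 16, 32, 37}
Set B = {4, 6, 12, 14, 16, 18, 25}
A \ B includes elements in A that are not in B.
Check each element of A:
1 (not in B, keep), 3 (not in B, keep), 16 (in B, remove), 32 (not in B, keep), 37 (not in B, keep)
A \ B = {1, 3, 32, 37}

{1, 3, 32, 37}


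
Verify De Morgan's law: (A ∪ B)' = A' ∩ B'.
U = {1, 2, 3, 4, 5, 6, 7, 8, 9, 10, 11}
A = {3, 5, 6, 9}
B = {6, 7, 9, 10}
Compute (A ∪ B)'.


U = {1, 2, 3, 4, 5, 6, 7, 8, 9, 10, 11}
A = {3, 5, 6, 9}, B = {6, 7, 9, 10}
A ∪ B = {3, 5, 6, 7, 9, 10}
(A ∪ B)' = U \ (A ∪ B) = {1, 2, 4, 8, 11}
Verification via A' ∩ B': A' = {1, 2, 4, 7, 8, 10, 11}, B' = {1, 2, 3, 4, 5, 8, 11}
A' ∩ B' = {1, 2, 4, 8, 11} ✓

{1, 2, 4, 8, 11}


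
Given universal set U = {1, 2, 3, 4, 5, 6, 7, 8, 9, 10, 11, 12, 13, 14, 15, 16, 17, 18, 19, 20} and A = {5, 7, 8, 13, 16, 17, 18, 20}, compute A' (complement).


Universal set U = {1, 2, 3, 4, 5, 6, 7, 8, 9, 10, 11, 12, 13, 14, 15, 16, 17, 18, 19, 20}
Set A = {5, 7, 8, 13, 16, 17, 18, 20}
A' = U \ A = elements in U but not in A
Checking each element of U:
1 (not in A, include), 2 (not in A, include), 3 (not in A, include), 4 (not in A, include), 5 (in A, exclude), 6 (not in A, include), 7 (in A, exclude), 8 (in A, exclude), 9 (not in A, include), 10 (not in A, include), 11 (not in A, include), 12 (not in A, include), 13 (in A, exclude), 14 (not in A, include), 15 (not in A, include), 16 (in A, exclude), 17 (in A, exclude), 18 (in A, exclude), 19 (not in A, include), 20 (in A, exclude)
A' = {1, 2, 3, 4, 6, 9, 10, 11, 12, 14, 15, 19}

{1, 2, 3, 4, 6, 9, 10, 11, 12, 14, 15, 19}


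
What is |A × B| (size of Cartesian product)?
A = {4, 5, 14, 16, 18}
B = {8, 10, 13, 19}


Set A = {4, 5, 14, 16, 18} has 5 elements.
Set B = {8, 10, 13, 19} has 4 elements.
|A × B| = |A| × |B| = 5 × 4 = 20

20


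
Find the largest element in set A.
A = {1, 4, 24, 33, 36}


Set A = {1, 4, 24, 33, 36}
Elements in ascending order: 1, 4, 24, 33, 36
The largest element is 36.

36


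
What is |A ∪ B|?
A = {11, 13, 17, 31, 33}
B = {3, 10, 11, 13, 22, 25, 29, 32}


Set A = {11, 13, 17, 31, 33}, |A| = 5
Set B = {3, 10, 11, 13, 22, 25, 29, 32}, |B| = 8
A ∩ B = {11, 13}, |A ∩ B| = 2
|A ∪ B| = |A| + |B| - |A ∩ B| = 5 + 8 - 2 = 11

11


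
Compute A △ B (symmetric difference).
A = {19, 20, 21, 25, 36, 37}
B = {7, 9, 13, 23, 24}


Set A = {19, 20, 21, 25, 36, 37}
Set B = {7, 9, 13, 23, 24}
A △ B = (A \ B) ∪ (B \ A)
Elements in A but not B: {19, 20, 21, 25, 36, 37}
Elements in B but not A: {7, 9, 13, 23, 24}
A △ B = {7, 9, 13, 19, 20, 21, 23, 24, 25, 36, 37}

{7, 9, 13, 19, 20, 21, 23, 24, 25, 36, 37}


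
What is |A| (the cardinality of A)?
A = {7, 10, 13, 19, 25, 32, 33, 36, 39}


Set A = {7, 10, 13, 19, 25, 32, 33, 36, 39}
Listing elements: 7, 10, 13, 19, 25, 32, 33, 36, 39
Counting: 9 elements
|A| = 9

9


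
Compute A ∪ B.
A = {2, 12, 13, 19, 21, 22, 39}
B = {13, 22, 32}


Set A = {2, 12, 13, 19, 21, 22, 39}
Set B = {13, 22, 32}
A ∪ B includes all elements in either set.
Elements from A: {2, 12, 13, 19, 21, 22, 39}
Elements from B not already included: {32}
A ∪ B = {2, 12, 13, 19, 21, 22, 32, 39}

{2, 12, 13, 19, 21, 22, 32, 39}


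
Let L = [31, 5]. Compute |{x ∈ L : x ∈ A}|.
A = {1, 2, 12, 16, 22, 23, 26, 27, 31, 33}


Set A = {1, 2, 12, 16, 22, 23, 26, 27, 31, 33}
Candidates: [31, 5]
Check each candidate:
31 ∈ A, 5 ∉ A
Count of candidates in A: 1

1


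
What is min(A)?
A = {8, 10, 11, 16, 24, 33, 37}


Set A = {8, 10, 11, 16, 24, 33, 37}
Elements in ascending order: 8, 10, 11, 16, 24, 33, 37
The smallest element is 8.

8


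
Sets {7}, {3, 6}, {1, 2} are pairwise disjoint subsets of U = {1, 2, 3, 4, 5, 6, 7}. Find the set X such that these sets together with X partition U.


U = {1, 2, 3, 4, 5, 6, 7}
Shown blocks: {7}, {3, 6}, {1, 2}
A partition's blocks are pairwise disjoint and cover U, so the missing block = U \ (union of shown blocks).
Union of shown blocks: {1, 2, 3, 6, 7}
Missing block = U \ (union) = {4, 5}

{4, 5}


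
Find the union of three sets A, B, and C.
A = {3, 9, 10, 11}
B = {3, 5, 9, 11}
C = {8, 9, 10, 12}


Set A = {3, 9, 10, 11}
Set B = {3, 5, 9, 11}
Set C = {8, 9, 10, 12}
First, A ∪ B = {3, 5, 9, 10, 11}
Then, (A ∪ B) ∪ C = {3, 5, 8, 9, 10, 11, 12}

{3, 5, 8, 9, 10, 11, 12}


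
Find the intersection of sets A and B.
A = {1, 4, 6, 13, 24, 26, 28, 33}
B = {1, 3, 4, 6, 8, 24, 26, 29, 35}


Set A = {1, 4, 6, 13, 24, 26, 28, 33}
Set B = {1, 3, 4, 6, 8, 24, 26, 29, 35}
A ∩ B includes only elements in both sets.
Check each element of A against B:
1 ✓, 4 ✓, 6 ✓, 13 ✗, 24 ✓, 26 ✓, 28 ✗, 33 ✗
A ∩ B = {1, 4, 6, 24, 26}

{1, 4, 6, 24, 26}


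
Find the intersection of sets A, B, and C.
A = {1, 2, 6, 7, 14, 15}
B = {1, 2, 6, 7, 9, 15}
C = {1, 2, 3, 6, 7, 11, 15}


Set A = {1, 2, 6, 7, 14, 15}
Set B = {1, 2, 6, 7, 9, 15}
Set C = {1, 2, 3, 6, 7, 11, 15}
First, A ∩ B = {1, 2, 6, 7, 15}
Then, (A ∩ B) ∩ C = {1, 2, 6, 7, 15}

{1, 2, 6, 7, 15}


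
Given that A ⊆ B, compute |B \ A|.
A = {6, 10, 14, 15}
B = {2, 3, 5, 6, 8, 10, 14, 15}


Set A = {6, 10, 14, 15}, |A| = 4
Set B = {2, 3, 5, 6, 8, 10, 14, 15}, |B| = 8
Since A ⊆ B: B \ A = {2, 3, 5, 8}
|B| - |A| = 8 - 4 = 4

4


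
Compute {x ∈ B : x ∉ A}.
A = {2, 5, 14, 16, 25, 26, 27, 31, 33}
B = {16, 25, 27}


Set A = {2, 5, 14, 16, 25, 26, 27, 31, 33}
Set B = {16, 25, 27}
Check each element of B against A:
16 ∈ A, 25 ∈ A, 27 ∈ A
Elements of B not in A: {}

{}


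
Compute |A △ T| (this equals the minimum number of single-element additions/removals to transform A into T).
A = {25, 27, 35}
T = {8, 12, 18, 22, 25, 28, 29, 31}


Set A = {25, 27, 35}
Set T = {8, 12, 18, 22, 25, 28, 29, 31}
Elements to remove from A (in A, not in T): {27, 35} → 2 removals
Elements to add to A (in T, not in A): {8, 12, 18, 22, 28, 29, 31} → 7 additions
Total edits = 2 + 7 = 9

9


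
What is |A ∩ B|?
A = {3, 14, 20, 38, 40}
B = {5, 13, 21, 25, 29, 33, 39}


Set A = {3, 14, 20, 38, 40}
Set B = {5, 13, 21, 25, 29, 33, 39}
A ∩ B = {}
|A ∩ B| = 0

0


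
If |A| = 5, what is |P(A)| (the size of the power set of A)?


The set has 5 elements.
The power set contains all possible subsets.
|P(A)| = 2^|A| = 2^5 = 32

32


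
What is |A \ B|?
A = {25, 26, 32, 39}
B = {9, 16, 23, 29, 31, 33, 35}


Set A = {25, 26, 32, 39}
Set B = {9, 16, 23, 29, 31, 33, 35}
A \ B = {25, 26, 32, 39}
|A \ B| = 4

4


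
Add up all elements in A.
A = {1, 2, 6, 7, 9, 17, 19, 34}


Set A = {1, 2, 6, 7, 9, 17, 19, 34}
Sum = 1 + 2 + 6 + 7 + 9 + 17 + 19 + 34 = 95

95


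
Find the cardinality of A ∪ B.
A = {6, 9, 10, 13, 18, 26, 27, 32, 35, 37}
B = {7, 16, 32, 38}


Set A = {6, 9, 10, 13, 18, 26, 27, 32, 35, 37}, |A| = 10
Set B = {7, 16, 32, 38}, |B| = 4
A ∩ B = {32}, |A ∩ B| = 1
|A ∪ B| = |A| + |B| - |A ∩ B| = 10 + 4 - 1 = 13

13


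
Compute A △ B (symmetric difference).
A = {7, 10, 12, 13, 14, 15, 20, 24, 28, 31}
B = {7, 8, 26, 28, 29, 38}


Set A = {7, 10, 12, 13, 14, 15, 20, 24, 28, 31}
Set B = {7, 8, 26, 28, 29, 38}
A △ B = (A \ B) ∪ (B \ A)
Elements in A but not B: {10, 12, 13, 14, 15, 20, 24, 31}
Elements in B but not A: {8, 26, 29, 38}
A △ B = {8, 10, 12, 13, 14, 15, 20, 24, 26, 29, 31, 38}

{8, 10, 12, 13, 14, 15, 20, 24, 26, 29, 31, 38}


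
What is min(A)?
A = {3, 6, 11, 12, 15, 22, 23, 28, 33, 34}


Set A = {3, 6, 11, 12, 15, 22, 23, 28, 33, 34}
Elements in ascending order: 3, 6, 11, 12, 15, 22, 23, 28, 33, 34
The smallest element is 3.

3


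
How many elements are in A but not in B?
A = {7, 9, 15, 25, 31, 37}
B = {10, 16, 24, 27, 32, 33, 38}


Set A = {7, 9, 15, 25, 31, 37}
Set B = {10, 16, 24, 27, 32, 33, 38}
A \ B = {7, 9, 15, 25, 31, 37}
|A \ B| = 6

6


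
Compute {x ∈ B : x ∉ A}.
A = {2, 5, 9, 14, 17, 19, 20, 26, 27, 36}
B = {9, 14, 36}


Set A = {2, 5, 9, 14, 17, 19, 20, 26, 27, 36}
Set B = {9, 14, 36}
Check each element of B against A:
9 ∈ A, 14 ∈ A, 36 ∈ A
Elements of B not in A: {}

{}


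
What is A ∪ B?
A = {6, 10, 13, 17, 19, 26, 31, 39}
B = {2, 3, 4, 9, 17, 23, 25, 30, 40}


Set A = {6, 10, 13, 17, 19, 26, 31, 39}
Set B = {2, 3, 4, 9, 17, 23, 25, 30, 40}
A ∪ B includes all elements in either set.
Elements from A: {6, 10, 13, 17, 19, 26, 31, 39}
Elements from B not already included: {2, 3, 4, 9, 23, 25, 30, 40}
A ∪ B = {2, 3, 4, 6, 9, 10, 13, 17, 19, 23, 25, 26, 30, 31, 39, 40}

{2, 3, 4, 6, 9, 10, 13, 17, 19, 23, 25, 26, 30, 31, 39, 40}


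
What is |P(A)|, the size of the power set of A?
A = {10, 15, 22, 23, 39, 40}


Set A = {10, 15, 22, 23, 39, 40}
|A| = 6
The power set P(A) contains all subsets of A.
|P(A)| = 2^|A| = 2^6 = 64

64


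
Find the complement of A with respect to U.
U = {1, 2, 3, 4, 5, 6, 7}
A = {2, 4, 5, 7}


Universal set U = {1, 2, 3, 4, 5, 6, 7}
Set A = {2, 4, 5, 7}
A' = U \ A = elements in U but not in A
Checking each element of U:
1 (not in A, include), 2 (in A, exclude), 3 (not in A, include), 4 (in A, exclude), 5 (in A, exclude), 6 (not in A, include), 7 (in A, exclude)
A' = {1, 3, 6}

{1, 3, 6}


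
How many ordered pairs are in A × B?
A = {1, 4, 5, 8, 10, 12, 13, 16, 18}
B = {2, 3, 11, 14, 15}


Set A = {1, 4, 5, 8, 10, 12, 13, 16, 18} has 9 elements.
Set B = {2, 3, 11, 14, 15} has 5 elements.
|A × B| = |A| × |B| = 9 × 5 = 45

45


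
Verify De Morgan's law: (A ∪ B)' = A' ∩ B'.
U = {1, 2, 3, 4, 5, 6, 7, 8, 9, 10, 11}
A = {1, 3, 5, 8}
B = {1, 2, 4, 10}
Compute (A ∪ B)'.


U = {1, 2, 3, 4, 5, 6, 7, 8, 9, 10, 11}
A = {1, 3, 5, 8}, B = {1, 2, 4, 10}
A ∪ B = {1, 2, 3, 4, 5, 8, 10}
(A ∪ B)' = U \ (A ∪ B) = {6, 7, 9, 11}
Verification via A' ∩ B': A' = {2, 4, 6, 7, 9, 10, 11}, B' = {3, 5, 6, 7, 8, 9, 11}
A' ∩ B' = {6, 7, 9, 11} ✓

{6, 7, 9, 11}


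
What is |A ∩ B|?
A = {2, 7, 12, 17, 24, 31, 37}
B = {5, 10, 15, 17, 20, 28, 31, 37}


Set A = {2, 7, 12, 17, 24, 31, 37}
Set B = {5, 10, 15, 17, 20, 28, 31, 37}
A ∩ B = {17, 31, 37}
|A ∩ B| = 3

3


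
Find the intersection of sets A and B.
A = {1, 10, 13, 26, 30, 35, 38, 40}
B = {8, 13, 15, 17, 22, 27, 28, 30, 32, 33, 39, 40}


Set A = {1, 10, 13, 26, 30, 35, 38, 40}
Set B = {8, 13, 15, 17, 22, 27, 28, 30, 32, 33, 39, 40}
A ∩ B includes only elements in both sets.
Check each element of A against B:
1 ✗, 10 ✗, 13 ✓, 26 ✗, 30 ✓, 35 ✗, 38 ✗, 40 ✓
A ∩ B = {13, 30, 40}

{13, 30, 40}


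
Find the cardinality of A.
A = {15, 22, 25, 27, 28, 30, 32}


Set A = {15, 22, 25, 27, 28, 30, 32}
Listing elements: 15, 22, 25, 27, 28, 30, 32
Counting: 7 elements
|A| = 7

7


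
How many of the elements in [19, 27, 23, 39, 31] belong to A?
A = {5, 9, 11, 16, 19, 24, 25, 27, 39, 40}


Set A = {5, 9, 11, 16, 19, 24, 25, 27, 39, 40}
Candidates: [19, 27, 23, 39, 31]
Check each candidate:
19 ∈ A, 27 ∈ A, 23 ∉ A, 39 ∈ A, 31 ∉ A
Count of candidates in A: 3

3


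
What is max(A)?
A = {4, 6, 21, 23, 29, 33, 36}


Set A = {4, 6, 21, 23, 29, 33, 36}
Elements in ascending order: 4, 6, 21, 23, 29, 33, 36
The largest element is 36.

36


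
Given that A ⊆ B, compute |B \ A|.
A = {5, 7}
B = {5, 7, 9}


Set A = {5, 7}, |A| = 2
Set B = {5, 7, 9}, |B| = 3
Since A ⊆ B: B \ A = {9}
|B| - |A| = 3 - 2 = 1

1


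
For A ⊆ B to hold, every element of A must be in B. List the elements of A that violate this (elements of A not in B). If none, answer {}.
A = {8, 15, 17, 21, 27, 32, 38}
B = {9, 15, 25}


Set A = {8, 15, 17, 21, 27, 32, 38}
Set B = {9, 15, 25}
Check each element of A against B:
8 ∉ B (include), 15 ∈ B, 17 ∉ B (include), 21 ∉ B (include), 27 ∉ B (include), 32 ∉ B (include), 38 ∉ B (include)
Elements of A not in B: {8, 17, 21, 27, 32, 38}

{8, 17, 21, 27, 32, 38}


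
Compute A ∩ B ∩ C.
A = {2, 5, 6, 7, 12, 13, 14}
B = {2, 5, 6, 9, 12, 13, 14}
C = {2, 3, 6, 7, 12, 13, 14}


Set A = {2, 5, 6, 7, 12, 13, 14}
Set B = {2, 5, 6, 9, 12, 13, 14}
Set C = {2, 3, 6, 7, 12, 13, 14}
First, A ∩ B = {2, 5, 6, 12, 13, 14}
Then, (A ∩ B) ∩ C = {2, 6, 12, 13, 14}

{2, 6, 12, 13, 14}


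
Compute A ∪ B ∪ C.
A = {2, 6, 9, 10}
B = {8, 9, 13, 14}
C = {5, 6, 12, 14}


Set A = {2, 6, 9, 10}
Set B = {8, 9, 13, 14}
Set C = {5, 6, 12, 14}
First, A ∪ B = {2, 6, 8, 9, 10, 13, 14}
Then, (A ∪ B) ∪ C = {2, 5, 6, 8, 9, 10, 12, 13, 14}

{2, 5, 6, 8, 9, 10, 12, 13, 14}


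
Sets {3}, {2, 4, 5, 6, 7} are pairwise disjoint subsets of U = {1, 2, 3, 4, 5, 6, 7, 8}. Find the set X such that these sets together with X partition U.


U = {1, 2, 3, 4, 5, 6, 7, 8}
Shown blocks: {3}, {2, 4, 5, 6, 7}
A partition's blocks are pairwise disjoint and cover U, so the missing block = U \ (union of shown blocks).
Union of shown blocks: {2, 3, 4, 5, 6, 7}
Missing block = U \ (union) = {1, 8}

{1, 8}


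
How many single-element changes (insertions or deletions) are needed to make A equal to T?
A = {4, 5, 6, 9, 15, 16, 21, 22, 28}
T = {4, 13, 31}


Set A = {4, 5, 6, 9, 15, 16, 21, 22, 28}
Set T = {4, 13, 31}
Elements to remove from A (in A, not in T): {5, 6, 9, 15, 16, 21, 22, 28} → 8 removals
Elements to add to A (in T, not in A): {13, 31} → 2 additions
Total edits = 8 + 2 = 10

10


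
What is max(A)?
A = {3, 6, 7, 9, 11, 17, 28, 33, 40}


Set A = {3, 6, 7, 9, 11, 17, 28, 33, 40}
Elements in ascending order: 3, 6, 7, 9, 11, 17, 28, 33, 40
The largest element is 40.

40


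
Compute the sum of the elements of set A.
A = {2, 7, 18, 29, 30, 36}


Set A = {2, 7, 18, 29, 30, 36}
Sum = 2 + 7 + 18 + 29 + 30 + 36 = 122

122


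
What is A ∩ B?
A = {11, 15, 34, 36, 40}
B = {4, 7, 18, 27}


Set A = {11, 15, 34, 36, 40}
Set B = {4, 7, 18, 27}
A ∩ B includes only elements in both sets.
Check each element of A against B:
11 ✗, 15 ✗, 34 ✗, 36 ✗, 40 ✗
A ∩ B = {}

{}


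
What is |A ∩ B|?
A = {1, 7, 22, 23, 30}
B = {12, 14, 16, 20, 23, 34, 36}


Set A = {1, 7, 22, 23, 30}
Set B = {12, 14, 16, 20, 23, 34, 36}
A ∩ B = {23}
|A ∩ B| = 1

1


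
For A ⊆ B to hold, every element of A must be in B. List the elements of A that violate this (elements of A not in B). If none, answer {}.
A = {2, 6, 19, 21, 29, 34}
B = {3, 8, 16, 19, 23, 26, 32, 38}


Set A = {2, 6, 19, 21, 29, 34}
Set B = {3, 8, 16, 19, 23, 26, 32, 38}
Check each element of A against B:
2 ∉ B (include), 6 ∉ B (include), 19 ∈ B, 21 ∉ B (include), 29 ∉ B (include), 34 ∉ B (include)
Elements of A not in B: {2, 6, 21, 29, 34}

{2, 6, 21, 29, 34}


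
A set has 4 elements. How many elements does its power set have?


The set has 4 elements.
The power set contains all possible subsets.
|P(A)| = 2^|A| = 2^4 = 16

16


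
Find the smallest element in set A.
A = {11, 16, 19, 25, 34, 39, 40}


Set A = {11, 16, 19, 25, 34, 39, 40}
Elements in ascending order: 11, 16, 19, 25, 34, 39, 40
The smallest element is 11.

11


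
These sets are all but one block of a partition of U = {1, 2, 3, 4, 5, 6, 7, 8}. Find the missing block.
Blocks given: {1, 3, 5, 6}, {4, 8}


U = {1, 2, 3, 4, 5, 6, 7, 8}
Shown blocks: {1, 3, 5, 6}, {4, 8}
A partition's blocks are pairwise disjoint and cover U, so the missing block = U \ (union of shown blocks).
Union of shown blocks: {1, 3, 4, 5, 6, 8}
Missing block = U \ (union) = {2, 7}

{2, 7}


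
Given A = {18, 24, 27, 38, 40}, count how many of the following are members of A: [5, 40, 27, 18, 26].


Set A = {18, 24, 27, 38, 40}
Candidates: [5, 40, 27, 18, 26]
Check each candidate:
5 ∉ A, 40 ∈ A, 27 ∈ A, 18 ∈ A, 26 ∉ A
Count of candidates in A: 3

3
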